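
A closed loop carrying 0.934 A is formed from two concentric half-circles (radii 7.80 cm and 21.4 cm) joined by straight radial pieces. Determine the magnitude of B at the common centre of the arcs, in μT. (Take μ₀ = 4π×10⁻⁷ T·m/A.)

The radial connectors point toward the centre, so dl × r̂ = 0 and they contribute nothing.
Each semicircle gives μ₀I/(4R): inner arc 3.76×10⁻⁶ T, outer arc 1.37×10⁻⁶ T.
The two arcs carry current in opposite angular senses, so their fields oppose: B = |3.76×10⁻⁶ − 1.37×10⁻⁶| = 2.39×10⁻⁶ T.

B ≈ 2.39 μT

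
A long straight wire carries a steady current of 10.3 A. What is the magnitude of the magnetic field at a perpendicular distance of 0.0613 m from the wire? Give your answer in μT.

For an infinitely long straight wire, B = μ₀I/(2πd).
B = (4π×10⁻⁷ × 10.3) / (2π × 0.0613) = 3.36×10⁻⁵ T.

B ≈ 33.6 μT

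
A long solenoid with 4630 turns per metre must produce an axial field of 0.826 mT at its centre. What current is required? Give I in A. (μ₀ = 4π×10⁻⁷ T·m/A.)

Inside a long solenoid B = μ₀nI with n = 4630 m⁻¹, so I = B/(μ₀n).
I = 8.26×10⁻⁴ / (4π×10⁻⁷ × 4630) = 0.142 A.

I ≈ 0.142 A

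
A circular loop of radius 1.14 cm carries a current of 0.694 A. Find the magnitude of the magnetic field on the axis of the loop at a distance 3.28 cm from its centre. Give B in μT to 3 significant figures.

On the axis of a circular loop, B = μ₀IR² / [2(R²+z²)^(3/2)].
R² + z² = (0.0114)² + (0.0328)² = 0.001206 m², and (R²+z²)^(3/2) = 4.19×10⁻⁵ m³.
B = (4π×10⁻⁷ × 0.694 × 0.00013) / (2 × 4.19×10⁻⁵) = 1.35×10⁻⁶ T.

B ≈ 1.35 μT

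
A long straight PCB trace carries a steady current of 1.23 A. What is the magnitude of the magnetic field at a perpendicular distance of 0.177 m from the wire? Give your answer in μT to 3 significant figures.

B ≈ 1.39 μT

For an infinitely long straight wire, B = μ₀I/(2πd).
B = (4π×10⁻⁷ × 1.23) / (2π × 0.177) = 1.39×10⁻⁶ T.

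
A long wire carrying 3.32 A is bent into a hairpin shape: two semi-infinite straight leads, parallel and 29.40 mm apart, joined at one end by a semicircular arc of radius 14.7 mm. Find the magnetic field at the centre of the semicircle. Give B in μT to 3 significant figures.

B ≈ 116 μT

The semicircular arc contributes B_arc = μ₀I·π/(4πR) = μ₀I/(4R) = 7.10×10⁻⁵ T.
Each semi-infinite lead is at perpendicular distance R = 0.0147 m from the centre, with the perpendicular foot at its near end, so it contributes μ₀I/(4πR); both point the same way, together 4.52×10⁻⁵ T.
Arc and leads all point the same direction: B = 7.10×10⁻⁵ + 4.52×10⁻⁵ = 1.16×10⁻⁴ T.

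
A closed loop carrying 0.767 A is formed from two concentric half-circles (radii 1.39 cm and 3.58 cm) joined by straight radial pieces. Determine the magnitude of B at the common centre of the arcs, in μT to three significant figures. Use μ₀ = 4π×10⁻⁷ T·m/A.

B ≈ 10.6 μT

The radial connectors point toward the centre, so dl × r̂ = 0 and they contribute nothing.
Each semicircle gives μ₀I/(4R): inner arc 1.73×10⁻⁵ T, outer arc 6.73×10⁻⁶ T.
The two arcs carry current in opposite angular senses, so their fields oppose: B = |1.73×10⁻⁵ − 6.73×10⁻⁶| = 1.06×10⁻⁵ T.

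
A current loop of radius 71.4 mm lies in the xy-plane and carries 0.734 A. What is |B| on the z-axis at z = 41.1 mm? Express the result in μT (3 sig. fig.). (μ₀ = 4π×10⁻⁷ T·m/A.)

On the axis of a circular loop, B = μ₀IR² / [2(R²+z²)^(3/2)].
R² + z² = (0.0714)² + (0.0411)² = 0.006787 m², and (R²+z²)^(3/2) = 5.59×10⁻⁴ m³.
B = (4π×10⁻⁷ × 0.734 × 0.005098) / (2 × 5.59×10⁻⁴) = 4.20×10⁻⁶ T.

B ≈ 4.20 μT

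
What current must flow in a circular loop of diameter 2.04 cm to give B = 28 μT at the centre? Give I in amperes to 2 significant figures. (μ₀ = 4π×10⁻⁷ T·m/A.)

I ≈ 0.45 A

At the centre of a circular loop B = μ₀I/(2R), so I = 2RB/μ₀.
With R = 0.0102 m, I = 2 × 0.0102 × 2.80×10⁻⁵ / (4π×10⁻⁷) = 0.455 A.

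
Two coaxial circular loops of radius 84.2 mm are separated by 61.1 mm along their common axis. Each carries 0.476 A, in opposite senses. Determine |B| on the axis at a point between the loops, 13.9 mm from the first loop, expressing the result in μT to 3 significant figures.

B ≈ 1.05 μT

Each loop contributes B = μ₀IR²/[2(R²+z²)^(3/2)] on the axis, with z measured from that loop.
Loop 1 (z = 0.0139 m): B₁ = 3.41×10⁻⁶ T. Loop 2 (z = 0.0472 m): B₂ = 2.36×10⁻⁶ T.
The fields oppose: B = |B₁ − B₂| = 1.05×10⁻⁶ T.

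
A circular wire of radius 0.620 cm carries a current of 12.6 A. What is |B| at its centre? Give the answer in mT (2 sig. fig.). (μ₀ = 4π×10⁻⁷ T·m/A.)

B ≈ 1.3 mT

At the centre of a circular loop the Biot–Savart law gives B = μ₀I/(2R).
B = (4π×10⁻⁷ × 12.6) / (2 × 0.0062) = 1.28×10⁻³ T.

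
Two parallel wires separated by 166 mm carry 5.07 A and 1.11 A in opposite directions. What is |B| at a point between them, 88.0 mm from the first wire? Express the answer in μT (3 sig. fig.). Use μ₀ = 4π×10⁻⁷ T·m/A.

Each long wire gives B = μ₀I/(2πd). Distances are d₁ = 0.088 m and d₂ = 0.078 m.
B₁ = 1.15×10⁻⁵ T, B₂ = 2.85×10⁻⁶ T.
Between antiparallel currents both contributions point the same way, so they add. B = B₁ + B₂ = 1.15×10⁻⁵ + 2.85×10⁻⁶ = 1.44×10⁻⁵ T.

B ≈ 14.4 μT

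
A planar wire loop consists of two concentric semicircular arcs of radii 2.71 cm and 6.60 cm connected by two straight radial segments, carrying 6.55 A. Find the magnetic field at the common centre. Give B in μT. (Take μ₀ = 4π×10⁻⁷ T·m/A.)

The radial connectors point toward the centre, so dl × r̂ = 0 and they contribute nothing.
Each semicircle gives μ₀I/(4R): inner arc 7.59×10⁻⁵ T, outer arc 3.12×10⁻⁵ T.
The two arcs carry current in opposite angular senses, so their fields oppose: B = |7.59×10⁻⁵ − 3.12×10⁻⁵| = 4.48×10⁻⁵ T.

B ≈ 44.8 μT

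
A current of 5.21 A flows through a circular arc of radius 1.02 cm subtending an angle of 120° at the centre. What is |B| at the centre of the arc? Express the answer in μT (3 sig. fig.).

B ≈ 107 μT

The Biot–Savart field of a circular arc at its centre is B = μ₀Iφ/(4πR), with φ = 2.094 rad.
B = (4π×10⁻⁷ × 5.21 × 2.094) / (4π × 0.0102) = 1.07×10⁻⁴ T.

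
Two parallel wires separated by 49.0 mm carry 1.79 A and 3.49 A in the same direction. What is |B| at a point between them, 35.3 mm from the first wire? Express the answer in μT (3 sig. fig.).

B ≈ 40.8 μT

Each long wire gives B = μ₀I/(2πd). Distances are d₁ = 0.0353 m and d₂ = 0.0137 m.
B₁ = 1.01×10⁻⁵ T, B₂ = 5.09×10⁻⁵ T.
Between parallel currents the two contributions point in opposite directions, so they subtract. B = |B₁ − B₂| = |1.01×10⁻⁵ − 5.09×10⁻⁵| = 4.08×10⁻⁵ T.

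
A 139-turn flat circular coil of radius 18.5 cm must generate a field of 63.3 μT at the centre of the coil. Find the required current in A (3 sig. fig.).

I ≈ 0.134 A

For an N-turn coil, B = Nμ₀I/(2R) with R = 0.185 m, so I = 2RB/(Nμ₀) = 2 × 0.185 × 6.33×10⁻⁵ / (139 × 4π×10⁻⁷) = 0.134 A.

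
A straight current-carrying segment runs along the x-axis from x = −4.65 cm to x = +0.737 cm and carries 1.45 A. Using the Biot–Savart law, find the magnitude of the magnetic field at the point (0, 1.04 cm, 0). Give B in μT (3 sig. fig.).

For a finite straight segment, B = (μ₀I/4πd)(sinθ₁ + sinθ₂), where θ₁, θ₂ are the angles from the perpendicular to each end.
The perpendicular distance is d = 0.0104 m; the end-offsets along the wire are a = 0.0465 m and b = 0.00737 m.
sinθ₁ = 0.0465/√(0.0465²+0.0104²) = 0.9759; sinθ₂ = 0.00737/√(0.00737²+0.0104²) = 0.5782.
B = (4π×10⁻⁷ × 1.45) / (4π × 0.0104) × (0.9759 + 0.5782) = 2.17×10⁻⁵ T.

B ≈ 21.7 μT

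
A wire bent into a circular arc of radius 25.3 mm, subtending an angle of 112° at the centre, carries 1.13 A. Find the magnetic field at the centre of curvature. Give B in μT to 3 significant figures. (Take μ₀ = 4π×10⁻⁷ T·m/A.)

The Biot–Savart field of a circular arc at its centre is B = μ₀Iφ/(4πR), with φ = 1.955 rad.
B = (4π×10⁻⁷ × 1.13 × 1.955) / (4π × 0.0253) = 8.73×10⁻⁶ T.

B ≈ 8.73 μT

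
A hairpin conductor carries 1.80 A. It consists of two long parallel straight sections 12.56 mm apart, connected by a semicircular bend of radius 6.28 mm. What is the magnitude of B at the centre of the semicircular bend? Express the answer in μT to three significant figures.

The semicircular arc contributes B_arc = μ₀I·π/(4πR) = μ₀I/(4R) = 9.00×10⁻⁵ T.
Each semi-infinite lead is at perpendicular distance R = 0.00628 m from the centre, with the perpendicular foot at its near end, so it contributes μ₀I/(4πR); both point the same way, together 5.73×10⁻⁵ T.
Arc and leads all point the same direction: B = 9.00×10⁻⁵ + 5.73×10⁻⁵ = 1.47×10⁻⁴ T.

B ≈ 147 μT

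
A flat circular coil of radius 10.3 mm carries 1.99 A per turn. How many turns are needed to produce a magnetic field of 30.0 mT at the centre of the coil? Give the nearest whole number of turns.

For an N-turn coil, B = Nμ₀I/(2R). A single turn gives B₁ = 1.21×10⁻⁴ T with R = 0.0103 m.
N = B/B₁ = 3.00×10⁻² / 1.21×10⁻⁴ = 247.13.

N = 247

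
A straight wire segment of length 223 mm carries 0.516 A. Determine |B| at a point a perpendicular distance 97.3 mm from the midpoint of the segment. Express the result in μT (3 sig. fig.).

B ≈ 0.799 μT

For a finite straight segment, B = (μ₀I/4πd)(sinθ₁ + sinθ₂), where θ₁, θ₂ are the angles from the perpendicular to each end.
The perpendicular from the point meets the wire at its midpoint, so each end is L/2 = 0.1115 m away along the wire.
sinθ₁ = 0.1115/√(0.1115²+0.0973²) = 0.7535; sinθ₂ = 0.1115/√(0.1115²+0.0973²) = 0.7535.
B = (4π×10⁻⁷ × 0.516) / (4π × 0.0973) × (0.7535 + 0.7535) = 7.99×10⁻⁷ T.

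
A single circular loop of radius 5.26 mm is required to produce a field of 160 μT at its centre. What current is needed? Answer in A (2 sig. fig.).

At the centre of a circular loop B = μ₀I/(2R), so I = 2RB/μ₀.
With R = 0.00526 m, I = 2 × 0.00526 × 1.60×10⁻⁴ / (4π×10⁻⁷) = 1.34 A.

I ≈ 1.3 A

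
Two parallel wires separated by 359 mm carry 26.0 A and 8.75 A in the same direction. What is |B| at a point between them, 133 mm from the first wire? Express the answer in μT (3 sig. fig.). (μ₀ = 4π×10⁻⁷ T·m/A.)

B ≈ 31.4 μT

Each long wire gives B = μ₀I/(2πd). Distances are d₁ = 0.133 m and d₂ = 0.226 m.
B₁ = 3.91×10⁻⁵ T, B₂ = 7.74×10⁻⁶ T.
Between parallel currents the two contributions point in opposite directions, so they subtract. B = |B₁ − B₂| = |3.91×10⁻⁵ − 7.74×10⁻⁶| = 3.14×10⁻⁵ T.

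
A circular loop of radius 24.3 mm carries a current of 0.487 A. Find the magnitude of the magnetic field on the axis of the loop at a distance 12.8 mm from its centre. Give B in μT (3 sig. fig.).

B ≈ 8.72 μT

On the axis of a circular loop, B = μ₀IR² / [2(R²+z²)^(3/2)].
R² + z² = (0.0243)² + (0.0128)² = 0.0007543 m², and (R²+z²)^(3/2) = 2.07×10⁻⁵ m³.
B = (4π×10⁻⁷ × 0.487 × 0.0005905) / (2 × 2.07×10⁻⁵) = 8.72×10⁻⁶ T.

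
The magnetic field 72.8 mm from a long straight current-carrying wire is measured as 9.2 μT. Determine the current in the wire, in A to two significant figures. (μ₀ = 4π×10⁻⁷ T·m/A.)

I ≈ 3.3 A

For a long straight wire B = μ₀I/(2πd), so I = 2πdB/μ₀.
I = 2π × 0.0728 × 9.20×10⁻⁶ / (4π×10⁻⁷) = 3.35 A.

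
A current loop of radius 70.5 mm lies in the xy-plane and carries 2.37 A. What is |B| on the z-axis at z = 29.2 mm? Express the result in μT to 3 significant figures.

B ≈ 16.7 μT

On the axis of a circular loop, B = μ₀IR² / [2(R²+z²)^(3/2)].
R² + z² = (0.0705)² + (0.0292)² = 0.005823 m², and (R²+z²)^(3/2) = 4.44×10⁻⁴ m³.
B = (4π×10⁻⁷ × 2.37 × 0.00497) / (2 × 4.44×10⁻⁴) = 1.67×10⁻⁵ T.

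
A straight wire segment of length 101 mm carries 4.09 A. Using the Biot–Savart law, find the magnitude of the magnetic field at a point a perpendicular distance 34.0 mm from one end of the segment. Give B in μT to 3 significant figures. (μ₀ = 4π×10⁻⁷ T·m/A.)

B ≈ 11.4 μT

For a finite straight segment, B = (μ₀I/4πd)(sinθ₁ + sinθ₂), where θ₁, θ₂ are the angles from the perpendicular to each end.
The perpendicular foot is at one end, so the two end-offsets along the wire are 0 and L = 0.101 m.
sinθ₁ = 0/√(0²+0.034²) = 0.0000; sinθ₂ = 0.101/√(0.101²+0.034²) = 0.9477.
B = (4π×10⁻⁷ × 4.09) / (4π × 0.034) × (0.0000 + 0.9477) = 1.14×10⁻⁵ T.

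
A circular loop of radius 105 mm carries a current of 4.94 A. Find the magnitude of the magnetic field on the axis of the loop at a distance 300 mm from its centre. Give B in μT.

On the axis of a circular loop, B = μ₀IR² / [2(R²+z²)^(3/2)].
R² + z² = (0.105)² + (0.3)² = 0.101 m², and (R²+z²)^(3/2) = 3.21×10⁻² m³.
B = (4π×10⁻⁷ × 4.94 × 0.01102) / (2 × 3.21×10⁻²) = 1.07×10⁻⁶ T.

B ≈ 1.07 μT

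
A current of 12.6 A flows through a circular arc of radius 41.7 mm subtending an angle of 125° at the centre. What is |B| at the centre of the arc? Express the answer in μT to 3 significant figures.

The Biot–Savart field of a circular arc at its centre is B = μ₀Iφ/(4πR), with φ = 2.182 rad.
B = (4π×10⁻⁷ × 12.6 × 2.182) / (4π × 0.0417) = 6.59×10⁻⁵ T.

B ≈ 65.9 μT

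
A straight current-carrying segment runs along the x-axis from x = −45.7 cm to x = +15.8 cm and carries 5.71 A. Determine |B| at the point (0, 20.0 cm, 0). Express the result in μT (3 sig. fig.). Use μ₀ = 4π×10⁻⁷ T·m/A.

For a finite straight segment, B = (μ₀I/4πd)(sinθ₁ + sinθ₂), where θ₁, θ₂ are the angles from the perpendicular to each end.
The perpendicular distance is d = 0.2 m; the end-offsets along the wire are a = 0.457 m and b = 0.158 m.
sinθ₁ = 0.457/√(0.457²+0.2²) = 0.9161; sinθ₂ = 0.158/√(0.158²+0.2²) = 0.6199.
B = (4π×10⁻⁷ × 5.71) / (4π × 0.2) × (0.9161 + 0.6199) = 4.39×10⁻⁶ T.

B ≈ 4.39 μT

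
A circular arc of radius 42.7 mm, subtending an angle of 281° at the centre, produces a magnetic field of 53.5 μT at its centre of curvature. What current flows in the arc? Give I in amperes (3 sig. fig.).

For a circular arc, B = μ₀Iφ/(4πR) with φ in radians; here φ = 4.904 rad.
So I = 4πRB/(μ₀φ) = 4π × 0.0427 × 5.35×10⁻⁵ / (4π×10⁻⁷ × 4.904) = 4.66 A.

I ≈ 4.66 A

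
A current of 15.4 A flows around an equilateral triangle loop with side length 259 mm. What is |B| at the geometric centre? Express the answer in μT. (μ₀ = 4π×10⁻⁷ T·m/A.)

Each side is a finite straight segment at perpendicular distance d = a/(2 tan(π/3)) = 0.07477 m from the centre, with end-angles ±π/3.
One side contributes B₁ = (μ₀I/4πd)·2 sin(π/3) = 3.57×10⁻⁵ T.
All 3 sides add in the same direction: B = 3 × 3.57×10⁻⁵ = 1.07×10⁻⁴ T.

B ≈ 107 μT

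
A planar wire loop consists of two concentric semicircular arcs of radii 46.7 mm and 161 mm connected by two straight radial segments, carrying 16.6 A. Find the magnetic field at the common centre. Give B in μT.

B ≈ 79.3 μT

The radial connectors point toward the centre, so dl × r̂ = 0 and they contribute nothing.
Each semicircle gives μ₀I/(4R): inner arc 1.12×10⁻⁴ T, outer arc 3.24×10⁻⁵ T.
The two arcs carry current in opposite angular senses, so their fields oppose: B = |1.12×10⁻⁴ − 3.24×10⁻⁵| = 7.93×10⁻⁵ T.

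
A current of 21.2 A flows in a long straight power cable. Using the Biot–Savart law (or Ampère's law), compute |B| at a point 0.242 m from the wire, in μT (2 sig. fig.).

B ≈ 18 μT

For an infinitely long straight wire, B = μ₀I/(2πd).
B = (4π×10⁻⁷ × 21.2) / (2π × 0.242) = 1.75×10⁻⁵ T.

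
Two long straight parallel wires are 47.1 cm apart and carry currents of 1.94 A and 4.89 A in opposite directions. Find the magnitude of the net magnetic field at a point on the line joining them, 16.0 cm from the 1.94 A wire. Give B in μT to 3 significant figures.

Each long wire gives B = μ₀I/(2πd). Distances are d₁ = 0.16 m and d₂ = 0.311 m.
B₁ = 2.42×10⁻⁶ T, B₂ = 3.14×10⁻⁶ T.
Between antiparallel currents both contributions point the same way, so they add. B = B₁ + B₂ = 2.42×10⁻⁶ + 3.14×10⁻⁶ = 5.57×10⁻⁶ T.

B ≈ 5.57 μT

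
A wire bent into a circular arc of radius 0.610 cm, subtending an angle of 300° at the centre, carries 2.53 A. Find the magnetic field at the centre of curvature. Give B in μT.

The Biot–Savart field of a circular arc at its centre is B = μ₀Iφ/(4πR), with φ = 5.236 rad.
B = (4π×10⁻⁷ × 2.53 × 5.236) / (4π × 0.0061) = 2.17×10⁻⁴ T.

B ≈ 217 μT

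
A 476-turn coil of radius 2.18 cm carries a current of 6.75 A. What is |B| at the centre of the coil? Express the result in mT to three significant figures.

For an N-turn flat coil, B = Nμ₀I/(2R) with R = 0.0218 m.
B = 476 × 1.95×10⁻⁴ T = 9.26×10⁻² T.

B ≈ 92.6 mT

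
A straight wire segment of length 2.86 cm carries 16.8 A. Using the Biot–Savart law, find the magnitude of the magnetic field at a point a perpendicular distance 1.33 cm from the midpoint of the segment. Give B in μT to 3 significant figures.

B ≈ 185 μT

For a finite straight segment, B = (μ₀I/4πd)(sinθ₁ + sinθ₂), where θ₁, θ₂ are the angles from the perpendicular to each end.
The perpendicular from the point meets the wire at its midpoint, so each end is L/2 = 0.0143 m away along the wire.
sinθ₁ = 0.0143/√(0.0143²+0.0133²) = 0.7322; sinθ₂ = 0.0143/√(0.0143²+0.0133²) = 0.7322.
B = (4π×10⁻⁷ × 16.8) / (4π × 0.0133) × (0.7322 + 0.7322) = 1.85×10⁻⁴ T.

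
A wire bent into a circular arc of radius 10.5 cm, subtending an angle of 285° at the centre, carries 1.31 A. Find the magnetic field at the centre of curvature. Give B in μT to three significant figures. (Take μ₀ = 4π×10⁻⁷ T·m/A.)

The Biot–Savart field of a circular arc at its centre is B = μ₀Iφ/(4πR), with φ = 4.974 rad.
B = (4π×10⁻⁷ × 1.31 × 4.974) / (4π × 0.105) = 6.21×10⁻⁶ T.

B ≈ 6.21 μT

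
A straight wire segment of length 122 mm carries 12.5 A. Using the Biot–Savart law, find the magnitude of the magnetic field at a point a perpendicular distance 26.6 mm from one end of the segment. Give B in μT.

B ≈ 45.9 μT

For a finite straight segment, B = (μ₀I/4πd)(sinθ₁ + sinθ₂), where θ₁, θ₂ are the angles from the perpendicular to each end.
The perpendicular foot is at one end, so the two end-offsets along the wire are 0 and L = 0.122 m.
sinθ₁ = 0/√(0²+0.0266²) = 0.0000; sinθ₂ = 0.122/√(0.122²+0.0266²) = 0.9770.
B = (4π×10⁻⁷ × 12.5) / (4π × 0.0266) × (0.0000 + 0.9770) = 4.59×10⁻⁵ T.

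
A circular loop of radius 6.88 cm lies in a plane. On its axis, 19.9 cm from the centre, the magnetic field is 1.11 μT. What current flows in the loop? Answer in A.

On the axis of a loop, B = μ₀IR²/[2(R²+z²)^(3/2)], so I = 2B(R²+z²)^(3/2)/(μ₀R²).
R² + z² = 0.004733 + 0.0396 = 0.04433 m²; raised to 3/2 gives 9.33×10⁻³ m³.
I = 2 × 1.11×10⁻⁶ × 9.33×10⁻³ / (1.26×10⁻⁶ × 0.004733) = 3.48 A.

I ≈ 3.48 A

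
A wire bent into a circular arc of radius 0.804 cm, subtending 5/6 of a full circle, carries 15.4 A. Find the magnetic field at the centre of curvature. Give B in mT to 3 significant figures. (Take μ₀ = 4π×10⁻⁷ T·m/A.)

B ≈ 1.00 mT

The Biot–Savart field of a circular arc at its centre is B = μ₀Iφ/(4πR), with φ = 5.236 rad.
B = (4π×10⁻⁷ × 15.4 × 5.236) / (4π × 0.00804) = 1.00×10⁻³ T.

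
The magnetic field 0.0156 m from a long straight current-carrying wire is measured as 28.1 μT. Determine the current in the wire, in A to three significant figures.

For a long straight wire B = μ₀I/(2πd), so I = 2πdB/μ₀.
I = 2π × 0.0156 × 2.81×10⁻⁵ / (4π×10⁻⁷) = 2.19 A.

I ≈ 2.19 A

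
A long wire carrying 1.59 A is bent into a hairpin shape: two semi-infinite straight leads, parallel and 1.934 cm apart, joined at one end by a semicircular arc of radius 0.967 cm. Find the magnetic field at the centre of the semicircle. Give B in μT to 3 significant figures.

The semicircular arc contributes B_arc = μ₀I·π/(4πR) = μ₀I/(4R) = 5.17×10⁻⁵ T.
Each semi-infinite lead is at perpendicular distance R = 0.00967 m from the centre, with the perpendicular foot at its near end, so it contributes μ₀I/(4πR); both point the same way, together 3.29×10⁻⁵ T.
Arc and leads all point the same direction: B = 5.17×10⁻⁵ + 3.29×10⁻⁵ = 8.45×10⁻⁵ T.

B ≈ 84.5 μT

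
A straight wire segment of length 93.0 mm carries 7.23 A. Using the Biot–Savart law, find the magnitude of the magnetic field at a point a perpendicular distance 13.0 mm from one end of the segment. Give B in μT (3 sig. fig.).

B ≈ 55.1 μT

For a finite straight segment, B = (μ₀I/4πd)(sinθ₁ + sinθ₂), where θ₁, θ₂ are the angles from the perpendicular to each end.
The perpendicular foot is at one end, so the two end-offsets along the wire are 0 and L = 0.093 m.
sinθ₁ = 0/√(0²+0.013²) = 0.0000; sinθ₂ = 0.093/√(0.093²+0.013²) = 0.9904.
B = (4π×10⁻⁷ × 7.23) / (4π × 0.013) × (0.0000 + 0.9904) = 5.51×10⁻⁵ T.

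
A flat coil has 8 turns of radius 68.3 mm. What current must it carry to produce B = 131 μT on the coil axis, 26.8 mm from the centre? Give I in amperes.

I ≈ 2.21 A

For an N-turn coil, B = Nμ₀IR²/[2(R²+z²)^(3/2)] with R = 0.0683 m, z = 0.0268 m, so I = 2B(R²+z²)^(3/2)/(Nμ₀R²) = 2 × 1.31×10⁻⁴ × 3.95×10⁻⁴ / (8 × 4π×10⁻⁷ × 0.004665) = 2.21 A.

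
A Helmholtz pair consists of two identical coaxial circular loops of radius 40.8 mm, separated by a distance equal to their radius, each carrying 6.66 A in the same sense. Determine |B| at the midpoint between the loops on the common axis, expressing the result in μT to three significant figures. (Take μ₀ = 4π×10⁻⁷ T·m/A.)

B ≈ 147 μT

Each loop contributes B = μ₀IR²/[2(R²+z²)^(3/2)] on the axis, with z measured from that loop.
Loop 1 (z = 0.0204 m): B₁ = 7.34×10⁻⁵ T. Loop 2 (z = 0.0204 m): B₂ = 7.34×10⁻⁵ T.
The fields add: B = B₁ + B₂ = 1.47×10⁻⁴ T.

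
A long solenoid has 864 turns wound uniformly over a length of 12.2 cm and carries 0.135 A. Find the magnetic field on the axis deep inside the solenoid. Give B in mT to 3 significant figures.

Inside a long solenoid, B = μ₀nI with n = 7082 turns/m.
B = 4π×10⁻⁷ × 7082 × 0.135 = 1.20×10⁻³ T.

B ≈ 1.20 mT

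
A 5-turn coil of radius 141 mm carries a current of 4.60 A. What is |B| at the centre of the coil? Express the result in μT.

B ≈ 102 μT

For an N-turn flat coil, B = Nμ₀I/(2R) with R = 0.141 m.
B = 5 × 2.05×10⁻⁵ T = 1.02×10⁻⁴ T.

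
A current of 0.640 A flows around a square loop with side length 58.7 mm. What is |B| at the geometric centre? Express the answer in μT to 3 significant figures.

B ≈ 12.3 μT

Each side is a finite straight segment at perpendicular distance d = a/(2 tan(π/4)) = 0.02935 m from the centre, with end-angles ±π/4.
One side contributes B₁ = (μ₀I/4πd)·2 sin(π/4) = 3.08×10⁻⁶ T.
All 4 sides add in the same direction: B = 4 × 3.08×10⁻⁶ = 1.23×10⁻⁵ T.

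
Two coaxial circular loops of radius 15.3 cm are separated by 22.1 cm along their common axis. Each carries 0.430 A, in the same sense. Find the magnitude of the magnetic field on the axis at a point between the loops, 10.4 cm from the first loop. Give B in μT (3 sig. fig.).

B ≈ 1.88 μT

Each loop contributes B = μ₀IR²/[2(R²+z²)^(3/2)] on the axis, with z measured from that loop.
Loop 1 (z = 0.104 m): B₁ = 9.99×10⁻⁷ T. Loop 2 (z = 0.117 m): B₂ = 8.85×10⁻⁷ T.
The fields add: B = B₁ + B₂ = 1.88×10⁻⁶ T.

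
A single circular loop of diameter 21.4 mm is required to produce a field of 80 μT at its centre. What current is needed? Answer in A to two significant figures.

At the centre of a circular loop B = μ₀I/(2R), so I = 2RB/μ₀.
With R = 0.0107 m, I = 2 × 0.0107 × 8.00×10⁻⁵ / (4π×10⁻⁷) = 1.36 A.

I ≈ 1.4 A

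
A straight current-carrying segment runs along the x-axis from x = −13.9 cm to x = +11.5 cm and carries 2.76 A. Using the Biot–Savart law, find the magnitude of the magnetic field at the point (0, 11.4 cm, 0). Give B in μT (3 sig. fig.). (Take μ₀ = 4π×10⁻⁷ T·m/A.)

For a finite straight segment, B = (μ₀I/4πd)(sinθ₁ + sinθ₂), where θ₁, θ₂ are the angles from the perpendicular to each end.
The perpendicular distance is d = 0.114 m; the end-offsets along the wire are a = 0.139 m and b = 0.115 m.
sinθ₁ = 0.139/√(0.139²+0.114²) = 0.7732; sinθ₂ = 0.115/√(0.115²+0.114²) = 0.7102.
B = (4π×10⁻⁷ × 2.76) / (4π × 0.114) × (0.7732 + 0.7102) = 3.59×10⁻⁶ T.

B ≈ 3.59 μT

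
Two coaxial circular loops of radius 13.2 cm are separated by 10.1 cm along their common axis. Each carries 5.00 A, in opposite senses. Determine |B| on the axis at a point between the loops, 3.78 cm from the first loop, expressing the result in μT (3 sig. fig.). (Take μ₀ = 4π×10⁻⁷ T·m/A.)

B ≈ 3.68 μT

Each loop contributes B = μ₀IR²/[2(R²+z²)^(3/2)] on the axis, with z measured from that loop.
Loop 1 (z = 0.0378 m): B₁ = 2.11×10⁻⁵ T. Loop 2 (z = 0.0632 m): B₂ = 1.75×10⁻⁵ T.
The fields oppose: B = |B₁ − B₂| = 3.68×10⁻⁶ T.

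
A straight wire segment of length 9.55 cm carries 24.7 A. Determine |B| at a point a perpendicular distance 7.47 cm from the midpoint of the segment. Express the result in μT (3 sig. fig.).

B ≈ 35.6 μT

For a finite straight segment, B = (μ₀I/4πd)(sinθ₁ + sinθ₂), where θ₁, θ₂ are the angles from the perpendicular to each end.
The perpendicular from the point meets the wire at its midpoint, so each end is L/2 = 0.04775 m away along the wire.
sinθ₁ = 0.04775/√(0.04775²+0.0747²) = 0.5386; sinθ₂ = 0.04775/√(0.04775²+0.0747²) = 0.5386.
B = (4π×10⁻⁷ × 24.7) / (4π × 0.0747) × (0.5386 + 0.5386) = 3.56×10⁻⁵ T.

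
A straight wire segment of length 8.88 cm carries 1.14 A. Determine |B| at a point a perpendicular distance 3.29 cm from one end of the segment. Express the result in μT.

B ≈ 3.25 μT

For a finite straight segment, B = (μ₀I/4πd)(sinθ₁ + sinθ₂), where θ₁, θ₂ are the angles from the perpendicular to each end.
The perpendicular foot is at one end, so the two end-offsets along the wire are 0 and L = 0.0888 m.
sinθ₁ = 0/√(0²+0.0329²) = 0.0000; sinθ₂ = 0.0888/√(0.0888²+0.0329²) = 0.9377.
B = (4π×10⁻⁷ × 1.14) / (4π × 0.0329) × (0.0000 + 0.9377) = 3.25×10⁻⁶ T.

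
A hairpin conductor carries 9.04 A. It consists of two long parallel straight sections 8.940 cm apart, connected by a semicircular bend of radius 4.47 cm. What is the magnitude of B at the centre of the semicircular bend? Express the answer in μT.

The semicircular arc contributes B_arc = μ₀I·π/(4πR) = μ₀I/(4R) = 6.35×10⁻⁵ T.
Each semi-infinite lead is at perpendicular distance R = 0.0447 m from the centre, with the perpendicular foot at its near end, so it contributes μ₀I/(4πR); both point the same way, together 4.04×10⁻⁵ T.
Arc and leads all point the same direction: B = 6.35×10⁻⁵ + 4.04×10⁻⁵ = 1.04×10⁻⁴ T.

B ≈ 104 μT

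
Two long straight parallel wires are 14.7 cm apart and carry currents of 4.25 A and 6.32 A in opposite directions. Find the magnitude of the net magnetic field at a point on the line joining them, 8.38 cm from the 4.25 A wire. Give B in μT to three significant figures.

B ≈ 30.1 μT

Each long wire gives B = μ₀I/(2πd). Distances are d₁ = 0.0838 m and d₂ = 0.0632 m.
B₁ = 1.01×10⁻⁵ T, B₂ = 2.00×10⁻⁵ T.
Between antiparallel currents both contributions point the same way, so they add. B = B₁ + B₂ = 1.01×10⁻⁵ + 2.00×10⁻⁵ = 3.01×10⁻⁵ T.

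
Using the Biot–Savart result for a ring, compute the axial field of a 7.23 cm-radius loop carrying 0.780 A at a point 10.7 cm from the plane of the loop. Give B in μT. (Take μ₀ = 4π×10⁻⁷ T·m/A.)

On the axis of a circular loop, B = μ₀IR² / [2(R²+z²)^(3/2)].
R² + z² = (0.0723)² + (0.107)² = 0.01668 m², and (R²+z²)^(3/2) = 2.15×10⁻³ m³.
B = (4π×10⁻⁷ × 0.780 × 0.005227) / (2 × 2.15×10⁻³) = 1.19×10⁻⁶ T.

B ≈ 1.19 μT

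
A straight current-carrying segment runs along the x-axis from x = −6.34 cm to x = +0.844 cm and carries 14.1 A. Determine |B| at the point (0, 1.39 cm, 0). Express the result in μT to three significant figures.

For a finite straight segment, B = (μ₀I/4πd)(sinθ₁ + sinθ₂), where θ₁, θ₂ are the angles from the perpendicular to each end.
The perpendicular distance is d = 0.0139 m; the end-offsets along the wire are a = 0.0634 m and b = 0.00844 m.
sinθ₁ = 0.0634/√(0.0634²+0.0139²) = 0.9768; sinθ₂ = 0.00844/√(0.00844²+0.0139²) = 0.5190.
B = (4π×10⁻⁷ × 14.1) / (4π × 0.0139) × (0.9768 + 0.5190) = 1.52×10⁻⁴ T.

B ≈ 152 μT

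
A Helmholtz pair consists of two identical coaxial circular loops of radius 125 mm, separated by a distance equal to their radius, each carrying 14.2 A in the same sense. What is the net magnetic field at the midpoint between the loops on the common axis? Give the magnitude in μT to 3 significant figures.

B ≈ 102 μT

Each loop contributes B = μ₀IR²/[2(R²+z²)^(3/2)] on the axis, with z measured from that loop.
Loop 1 (z = 0.0625 m): B₁ = 5.11×10⁻⁵ T. Loop 2 (z = 0.0625 m): B₂ = 5.11×10⁻⁵ T.
The fields add: B = B₁ + B₂ = 1.02×10⁻⁴ T.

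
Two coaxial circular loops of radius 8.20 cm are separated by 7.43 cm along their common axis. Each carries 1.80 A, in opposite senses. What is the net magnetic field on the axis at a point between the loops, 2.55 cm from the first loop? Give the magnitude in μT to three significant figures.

B ≈ 3.26 μT

Each loop contributes B = μ₀IR²/[2(R²+z²)^(3/2)] on the axis, with z measured from that loop.
Loop 1 (z = 0.0255 m): B₁ = 1.20×10⁻⁵ T. Loop 2 (z = 0.0488 m): B₂ = 8.75×10⁻⁶ T.
The fields oppose: B = |B₁ − B₂| = 3.26×10⁻⁶ T.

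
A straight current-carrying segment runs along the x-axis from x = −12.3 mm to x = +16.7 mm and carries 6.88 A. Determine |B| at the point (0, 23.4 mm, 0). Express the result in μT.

B ≈ 30.8 μT

For a finite straight segment, B = (μ₀I/4πd)(sinθ₁ + sinθ₂), where θ₁, θ₂ are the angles from the perpendicular to each end.
The perpendicular distance is d = 0.0234 m; the end-offsets along the wire are a = 0.0123 m and b = 0.0167 m.
sinθ₁ = 0.0123/√(0.0123²+0.0234²) = 0.4653; sinθ₂ = 0.0167/√(0.0167²+0.0234²) = 0.5809.
B = (4π×10⁻⁷ × 6.88) / (4π × 0.0234) × (0.4653 + 0.5809) = 3.08×10⁻⁵ T.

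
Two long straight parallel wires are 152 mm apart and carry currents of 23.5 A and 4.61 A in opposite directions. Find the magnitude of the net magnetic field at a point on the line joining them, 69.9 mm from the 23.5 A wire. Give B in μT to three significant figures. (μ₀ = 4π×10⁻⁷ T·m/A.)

Each long wire gives B = μ₀I/(2πd). Distances are d₁ = 0.0699 m and d₂ = 0.0821 m.
B₁ = 6.72×10⁻⁵ T, B₂ = 1.12×10⁻⁵ T.
Between antiparallel currents both contributions point the same way, so they add. B = B₁ + B₂ = 6.72×10⁻⁵ + 1.12×10⁻⁵ = 7.85×10⁻⁵ T.

B ≈ 78.5 μT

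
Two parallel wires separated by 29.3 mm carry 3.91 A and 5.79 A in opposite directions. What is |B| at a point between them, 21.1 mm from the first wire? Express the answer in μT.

Each long wire gives B = μ₀I/(2πd). Distances are d₁ = 0.0211 m and d₂ = 0.0082 m.
B₁ = 3.71×10⁻⁵ T, B₂ = 1.41×10⁻⁴ T.
Between antiparallel currents both contributions point the same way, so they add. B = B₁ + B₂ = 3.71×10⁻⁵ + 1.41×10⁻⁴ = 1.78×10⁻⁴ T.

B ≈ 178 μT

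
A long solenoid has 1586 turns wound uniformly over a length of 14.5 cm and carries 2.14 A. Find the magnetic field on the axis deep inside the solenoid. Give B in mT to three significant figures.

B ≈ 29.4 mT

Inside a long solenoid, B = μ₀nI with n = 1.094×10⁴ turns/m.
B = 4π×10⁻⁷ × 1.094×10⁴ × 2.14 = 2.94×10⁻² T.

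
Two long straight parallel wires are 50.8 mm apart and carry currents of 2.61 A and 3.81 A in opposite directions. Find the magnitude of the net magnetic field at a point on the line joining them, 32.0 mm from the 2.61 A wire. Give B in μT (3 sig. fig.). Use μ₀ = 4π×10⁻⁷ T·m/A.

B ≈ 56.8 μT

Each long wire gives B = μ₀I/(2πd). Distances are d₁ = 0.032 m and d₂ = 0.0188 m.
B₁ = 1.63×10⁻⁵ T, B₂ = 4.05×10⁻⁵ T.
Between antiparallel currents both contributions point the same way, so they add. B = B₁ + B₂ = 1.63×10⁻⁵ + 4.05×10⁻⁵ = 5.68×10⁻⁵ T.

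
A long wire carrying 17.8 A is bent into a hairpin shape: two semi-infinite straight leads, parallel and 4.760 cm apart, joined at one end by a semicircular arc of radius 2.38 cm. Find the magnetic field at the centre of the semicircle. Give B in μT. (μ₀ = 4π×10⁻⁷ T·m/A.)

The semicircular arc contributes B_arc = μ₀I·π/(4πR) = μ₀I/(4R) = 2.35×10⁻⁴ T.
Each semi-infinite lead is at perpendicular distance R = 0.0238 m from the centre, with the perpendicular foot at its near end, so it contributes μ₀I/(4πR); both point the same way, together 1.50×10⁻⁴ T.
Arc and leads all point the same direction: B = 2.35×10⁻⁴ + 1.50×10⁻⁴ = 3.85×10⁻⁴ T.

B ≈ 385 μT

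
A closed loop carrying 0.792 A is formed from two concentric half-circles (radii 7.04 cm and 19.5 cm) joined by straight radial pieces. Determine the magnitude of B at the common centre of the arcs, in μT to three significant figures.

The radial connectors point toward the centre, so dl × r̂ = 0 and they contribute nothing.
Each semicircle gives μ₀I/(4R): inner arc 3.53×10⁻⁶ T, outer arc 1.28×10⁻⁶ T.
The two arcs carry current in opposite angular senses, so their fields oppose: B = |3.53×10⁻⁶ − 1.28×10⁻⁶| = 2.26×10⁻⁶ T.

B ≈ 2.26 μT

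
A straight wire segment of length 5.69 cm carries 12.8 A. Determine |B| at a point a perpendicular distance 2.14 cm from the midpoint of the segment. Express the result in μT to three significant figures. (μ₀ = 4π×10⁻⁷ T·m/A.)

B ≈ 95.6 μT

For a finite straight segment, B = (μ₀I/4πd)(sinθ₁ + sinθ₂), where θ₁, θ₂ are the angles from the perpendicular to each end.
The perpendicular from the point meets the wire at its midpoint, so each end is L/2 = 0.02845 m away along the wire.
sinθ₁ = 0.02845/√(0.02845²+0.0214²) = 0.7992; sinθ₂ = 0.02845/√(0.02845²+0.0214²) = 0.7992.
B = (4π×10⁻⁷ × 12.8) / (4π × 0.0214) × (0.7992 + 0.7992) = 9.56×10⁻⁵ T.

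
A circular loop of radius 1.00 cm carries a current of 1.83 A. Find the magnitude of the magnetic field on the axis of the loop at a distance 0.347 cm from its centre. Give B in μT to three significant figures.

B ≈ 97.0 μT

On the axis of a circular loop, B = μ₀IR² / [2(R²+z²)^(3/2)].
R² + z² = (0.01)² + (0.00347)² = 0.000112 m², and (R²+z²)^(3/2) = 1.19×10⁻⁶ m³.
B = (4π×10⁻⁷ × 1.83 × 0.0001) / (2 × 1.19×10⁻⁶) = 9.70×10⁻⁵ T.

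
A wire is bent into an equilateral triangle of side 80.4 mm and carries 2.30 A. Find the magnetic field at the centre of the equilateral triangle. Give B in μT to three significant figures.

B ≈ 51.5 μT

Each side is a finite straight segment at perpendicular distance d = a/(2 tan(π/3)) = 0.02321 m from the centre, with end-angles ±π/3.
One side contributes B₁ = (μ₀I/4πd)·2 sin(π/3) = 1.72×10⁻⁵ T.
All 3 sides add in the same direction: B = 3 × 1.72×10⁻⁵ = 5.15×10⁻⁵ T.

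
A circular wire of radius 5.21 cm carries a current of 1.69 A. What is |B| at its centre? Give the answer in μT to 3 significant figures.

B ≈ 20.4 μT

At the centre of a circular loop the Biot–Savart law gives B = μ₀I/(2R).
B = (4π×10⁻⁷ × 1.69) / (2 × 0.0521) = 2.04×10⁻⁵ T.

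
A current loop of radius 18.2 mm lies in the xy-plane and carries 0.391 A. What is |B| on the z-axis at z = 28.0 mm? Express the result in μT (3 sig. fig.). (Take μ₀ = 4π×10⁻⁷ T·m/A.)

B ≈ 2.18 μT

On the axis of a circular loop, B = μ₀IR² / [2(R²+z²)^(3/2)].
R² + z² = (0.0182)² + (0.028)² = 0.001115 m², and (R²+z²)^(3/2) = 3.72×10⁻⁵ m³.
B = (4π×10⁻⁷ × 0.391 × 0.0003312) / (2 × 3.72×10⁻⁵) = 2.18×10⁻⁶ T.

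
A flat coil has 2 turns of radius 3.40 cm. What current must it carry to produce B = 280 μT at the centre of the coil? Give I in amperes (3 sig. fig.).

I ≈ 7.58 A

For an N-turn coil, B = Nμ₀I/(2R) with R = 0.034 m, so I = 2RB/(Nμ₀) = 2 × 0.034 × 2.80×10⁻⁴ / (2 × 4π×10⁻⁷) = 7.58 A.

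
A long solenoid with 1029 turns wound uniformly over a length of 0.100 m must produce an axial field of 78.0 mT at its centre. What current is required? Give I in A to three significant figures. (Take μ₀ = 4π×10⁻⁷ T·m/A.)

I ≈ 6.03 A

Inside a long solenoid B = μ₀nI with n = 1.029×10⁴ m⁻¹, so I = B/(μ₀n).
I = 7.80×10⁻² / (4π×10⁻⁷ × 1.029×10⁴) = 6.03 A.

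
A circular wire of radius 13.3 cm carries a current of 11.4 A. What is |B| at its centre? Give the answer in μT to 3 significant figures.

At the centre of a circular loop the Biot–Savart law gives B = μ₀I/(2R).
B = (4π×10⁻⁷ × 11.4) / (2 × 0.133) = 5.39×10⁻⁵ T.

B ≈ 53.9 μT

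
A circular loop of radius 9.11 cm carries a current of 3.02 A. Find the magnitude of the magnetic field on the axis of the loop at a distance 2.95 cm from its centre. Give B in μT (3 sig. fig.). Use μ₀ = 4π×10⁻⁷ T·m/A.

On the axis of a circular loop, B = μ₀IR² / [2(R²+z²)^(3/2)].
R² + z² = (0.0911)² + (0.0295)² = 0.009169 m², and (R²+z²)^(3/2) = 8.78×10⁻⁴ m³.
B = (4π×10⁻⁷ × 3.02 × 0.008299) / (2 × 8.78×10⁻⁴) = 1.79×10⁻⁵ T.

B ≈ 17.9 μT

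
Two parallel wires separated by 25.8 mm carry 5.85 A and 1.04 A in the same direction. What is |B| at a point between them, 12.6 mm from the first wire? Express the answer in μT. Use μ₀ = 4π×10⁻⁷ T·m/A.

B ≈ 77.1 μT

Each long wire gives B = μ₀I/(2πd). Distances are d₁ = 0.0126 m and d₂ = 0.0132 m.
B₁ = 9.29×10⁻⁵ T, B₂ = 1.58×10⁻⁵ T.
Between parallel currents the two contributions point in opposite directions, so they subtract. B = |B₁ − B₂| = |9.29×10⁻⁵ − 1.58×10⁻⁵| = 7.71×10⁻⁵ T.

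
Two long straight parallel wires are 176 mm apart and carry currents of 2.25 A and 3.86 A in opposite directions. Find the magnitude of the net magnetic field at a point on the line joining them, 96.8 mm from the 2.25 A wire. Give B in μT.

B ≈ 14.4 μT

Each long wire gives B = μ₀I/(2πd). Distances are d₁ = 0.0968 m and d₂ = 0.0792 m.
B₁ = 4.65×10⁻⁶ T, B₂ = 9.75×10⁻⁶ T.
Between antiparallel currents both contributions point the same way, so they add. B = B₁ + B₂ = 4.65×10⁻⁶ + 9.75×10⁻⁶ = 1.44×10⁻⁵ T.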